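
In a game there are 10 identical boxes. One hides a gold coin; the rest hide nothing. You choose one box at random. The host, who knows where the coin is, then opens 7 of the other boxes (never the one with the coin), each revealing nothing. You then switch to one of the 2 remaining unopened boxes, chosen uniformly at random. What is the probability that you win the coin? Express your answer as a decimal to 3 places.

0.450

Your original box holds the coin with probability 1/10, so the other 9 collectively hold it with probability 9/10.
The host can always find 7 empty boxes to open, so the reveals don't change that 9/10; it is now spread over the 2 remaining unopened boxes.
P(win by switching) = (9/10) · (1/2) = 9/20 ≈ 0.450.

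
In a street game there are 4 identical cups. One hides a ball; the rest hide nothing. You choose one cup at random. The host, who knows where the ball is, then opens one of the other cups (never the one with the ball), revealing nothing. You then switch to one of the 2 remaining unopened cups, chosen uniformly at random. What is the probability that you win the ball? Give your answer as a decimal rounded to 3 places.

0.375

Your original cup holds the ball with probability 1/4, so the other 3 collectively hold it with probability 3/4.
The host can always find an empty cup to open, so this doesn't change that 3/4; it is now spread over the 2 remaining unopened cups.
P(win by switching) = (3/4) · (1/2) = 3/8 ≈ 0.375.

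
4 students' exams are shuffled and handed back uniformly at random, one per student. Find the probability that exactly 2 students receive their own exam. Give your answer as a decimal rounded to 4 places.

Choose which 2 of the 4 are fixed: C(4,2) = 6 ways.
The remaining 2 must have no fixed point: D(2) = 1.
P = 6·1/24 = 1/4 ≈ 0.2500.

0.2500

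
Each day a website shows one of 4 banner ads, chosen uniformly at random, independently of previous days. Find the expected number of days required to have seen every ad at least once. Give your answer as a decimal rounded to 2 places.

8.33

After i distinct types are collected, each trial gives a new one with probability (4−i)/4, so the expected wait for the next new type is 4/(4−i).
E = 4/4 + 4/3 + 4/2 + 4/1 = 25/3 ≈ 8.33.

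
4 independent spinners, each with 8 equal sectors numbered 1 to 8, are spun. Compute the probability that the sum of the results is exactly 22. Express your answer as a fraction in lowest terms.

There are 8^4 = 4096 equally likely outcomes.
The number of ordered 4-tuples from {1,…,8} summing to 22 is 246.
P(sum = 22) = 246/4096 = 123/2048.

123/2048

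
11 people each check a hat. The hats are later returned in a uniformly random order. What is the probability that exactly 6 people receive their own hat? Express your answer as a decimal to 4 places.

0.0005

Choose which 6 of the 11 are fixed: C(11,6) = 462 ways.
The remaining 5 must have no fixed point: D(5) = 44.
P = 462·44/39916800 = 11/21600 ≈ 0.0005.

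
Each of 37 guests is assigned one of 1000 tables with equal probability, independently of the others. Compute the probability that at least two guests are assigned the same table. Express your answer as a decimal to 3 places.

It's easier to compute the probability that all 37 are distinct.
P(all distinct) = 1000/1000 · 999/1000 · ··· · 964/1000 ≈ 0.510.
So the probability of at least one match is 1 − 0.510 = 0.490.

0.490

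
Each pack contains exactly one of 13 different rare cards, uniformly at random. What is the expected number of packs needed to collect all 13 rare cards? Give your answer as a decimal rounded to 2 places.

41.34

After i distinct types are collected, each trial gives a new one with probability (13−i)/13, so the expected wait for the next new type is 13/(13−i).
E = 13/13 + 13/12 + 13/11 + 13/10 + 13/9 + 13/8 + 13/7 + 13/6 + 13/5 + 13/4 + 13/3 + 13/2 + 13/1 = 1145993/27720 ≈ 41.34.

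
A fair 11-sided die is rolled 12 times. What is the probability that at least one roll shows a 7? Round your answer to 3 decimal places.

0.681

P(no roll shows a 7) = (10/11)^12 ≈ 0.319.
P(at least one) = 1 − 0.319 = 0.681.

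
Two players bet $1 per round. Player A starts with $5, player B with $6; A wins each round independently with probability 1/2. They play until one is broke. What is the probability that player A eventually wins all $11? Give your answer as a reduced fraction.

5/11

With a fair step, P(i) = ½P(i−1) + ½P(i+1) with P(0)=0, P(11)=1 has the linear solution P(i) = i/11.
P(5) = 5/11.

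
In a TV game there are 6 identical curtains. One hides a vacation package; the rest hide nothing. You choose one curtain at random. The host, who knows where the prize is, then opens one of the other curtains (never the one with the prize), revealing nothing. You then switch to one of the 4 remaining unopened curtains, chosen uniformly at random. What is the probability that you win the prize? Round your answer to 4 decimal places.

0.2083

Your original curtain holds the prize with probability 1/6, so the other 5 collectively hold it with probability 5/6.
The host can always find an empty curtain to open, so this doesn't change that 5/6; it is now spread over the 4 remaining unopened curtains.
P(win by switching) = (5/6) · (1/4) = 5/24 ≈ 0.2083.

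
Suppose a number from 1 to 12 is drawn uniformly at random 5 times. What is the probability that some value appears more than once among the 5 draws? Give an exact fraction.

P(all 5 different) = 12/12 · 11/12 · ··· · 8/12 = 55/144.
P(at least two equal) = 1 − 55/144 = 89/144.

89/144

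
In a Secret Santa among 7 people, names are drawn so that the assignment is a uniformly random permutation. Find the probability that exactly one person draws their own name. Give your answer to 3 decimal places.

Choose which one is fixed: C(7,1) = 7 ways.
The remaining 6 must have no fixed point: D(6) = 265.
P = 7·265/5040 = 53/144 ≈ 0.368.

0.368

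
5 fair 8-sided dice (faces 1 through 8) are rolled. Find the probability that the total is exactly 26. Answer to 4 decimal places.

0.0613

There are 8^5 = 32768 equally likely outcomes.
The number of ordered 5-tuples from {1,…,8} summing to 26 is 2010.
P(sum = 26) = 2010/32768 = 1005/16384 ≈ 0.0613.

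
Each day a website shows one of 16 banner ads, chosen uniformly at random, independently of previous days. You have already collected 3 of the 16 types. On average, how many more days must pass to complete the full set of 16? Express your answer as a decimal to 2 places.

Starting from 3 distinct types, each trial gives a new one with probability (16−i)/16 when i types are held, so the wait for the next new type is 16/(16−i).
E = 16/13 + 16/12 + 16/11 + 16/10 + 16/9 + 16/8 + 16/7 + 16/6 + 16/5 + 16/4 + 16/3 + 16/2 + 16/1 = 2291986/45045 ≈ 50.88.

50.88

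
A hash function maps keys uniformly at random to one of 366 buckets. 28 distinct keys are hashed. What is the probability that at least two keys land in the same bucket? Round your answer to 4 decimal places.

0.6534

It's easier to compute the probability that all 28 are distinct.
P(all distinct) = 366/366 · 365/366 · ··· · 339/366 ≈ 0.3466.
So the probability of at least one match is 1 − 0.3466 = 0.6534.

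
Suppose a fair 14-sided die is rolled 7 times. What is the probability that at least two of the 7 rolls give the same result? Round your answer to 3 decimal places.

P(all 7 different) = 14/14 · 13/14 · ··· · 8/14 ≈ 0.164.
P(at least two equal) = 1 − 0.164 = 0.836.

0.836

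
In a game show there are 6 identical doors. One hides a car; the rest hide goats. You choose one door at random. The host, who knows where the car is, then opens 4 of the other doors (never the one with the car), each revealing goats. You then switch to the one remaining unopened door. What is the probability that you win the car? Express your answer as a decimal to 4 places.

Your original door holds the car with probability 1/6, so the other 5 collectively hold it with probability 5/6.
The host can always find 4 empty doors to open, so the reveals don't change that 5/6; it is now spread over the 1 remaining unopened door.
P(win by switching) = (5/6) · (1/1) = 5/6 ≈ 0.8333.

0.8333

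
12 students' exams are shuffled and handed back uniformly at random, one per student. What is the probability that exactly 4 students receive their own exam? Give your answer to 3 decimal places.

0.015

Choose which 4 of the 12 are fixed: C(12,4) = 495 ways.
The remaining 8 must have no fixed point: D(8) = 14833.
P = 495·14833/479001600 = 2119/138240 ≈ 0.015.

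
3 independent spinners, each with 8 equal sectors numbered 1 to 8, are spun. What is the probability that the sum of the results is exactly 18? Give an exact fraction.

There are 8^3 = 512 equally likely outcomes.
The number of ordered 3-tuples from {1,…,8} summing to 18 is 28.
P(sum = 18) = 28/512 = 7/128.

7/128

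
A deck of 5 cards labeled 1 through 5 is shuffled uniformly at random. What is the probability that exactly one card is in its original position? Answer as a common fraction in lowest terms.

Choose which one is fixed: C(5,1) = 5 ways.
The remaining 4 must have no fixed point: D(4) = 9.
P = 5·9/120 = 3/8.

3/8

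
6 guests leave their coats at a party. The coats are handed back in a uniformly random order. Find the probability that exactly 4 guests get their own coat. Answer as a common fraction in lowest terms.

1/48

Choose which 4 of the 6 are fixed: C(6,4) = 15 ways.
The remaining 2 must have no fixed point: D(2) = 1.
P = 15·1/720 = 1/48.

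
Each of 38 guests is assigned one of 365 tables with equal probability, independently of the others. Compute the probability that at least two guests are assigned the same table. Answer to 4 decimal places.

It's easier to compute the probability that all 38 are distinct.
P(all distinct) = 365/365 · 364/365 · ··· · 328/365 ≈ 0.1359.
So the probability of at least one match is 1 − 0.1359 = 0.8641.

0.8641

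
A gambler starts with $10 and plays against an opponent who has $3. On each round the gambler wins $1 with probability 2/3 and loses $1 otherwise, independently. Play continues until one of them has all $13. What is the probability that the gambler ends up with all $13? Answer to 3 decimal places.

0.999

Let r = q/p = (1/3)/(2/3) = 1/2. The recurrence P(i) = p·P(i+1) + q·P(i−1) with P(0)=0, P(13)=1 gives P(i) = (1 − r^i)/(1 − r^13).
P(10) = (1 − (1/2)^10) / (1 − (1/2)^13) = 8184/8191 ≈ 0.999.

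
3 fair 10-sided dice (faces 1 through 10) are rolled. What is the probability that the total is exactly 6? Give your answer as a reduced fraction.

1/100

There are 10^3 = 1000 equally likely outcomes.
The number of ordered 3-tuples from {1,…,10} summing to 6 is 10.
P(sum = 6) = 10/1000 = 1/100.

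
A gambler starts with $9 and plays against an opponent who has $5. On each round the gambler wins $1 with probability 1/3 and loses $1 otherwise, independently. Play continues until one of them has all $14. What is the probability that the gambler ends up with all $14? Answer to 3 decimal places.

0.031

Let r = q/p = (2/3)/(1/3) = 2. The recurrence P(i) = p·P(i+1) + q·P(i−1) with P(0)=0, P(14)=1 gives P(i) = (1 − r^i)/(1 − r^14).
P(9) = (1 − (2)^9) / (1 − (2)^14) = 511/16383 ≈ 0.031.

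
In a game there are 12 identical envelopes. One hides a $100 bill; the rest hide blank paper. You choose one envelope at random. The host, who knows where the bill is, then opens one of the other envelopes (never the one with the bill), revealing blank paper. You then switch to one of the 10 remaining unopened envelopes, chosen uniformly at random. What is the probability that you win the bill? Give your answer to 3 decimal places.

Your original envelope holds the bill with probability 1/12, so the other 11 collectively hold it with probability 11/12.
The host can always find an empty envelope to open, so this doesn't change that 11/12; it is now spread over the 10 remaining unopened envelopes.
P(win by switching) = (11/12) · (1/10) = 11/120 ≈ 0.092.

0.092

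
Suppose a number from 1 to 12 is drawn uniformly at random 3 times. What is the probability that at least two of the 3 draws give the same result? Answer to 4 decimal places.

0.2361

P(all 3 different) = 12/12 · 11/12 · ··· · 10/12 ≈ 0.7639.
P(at least two equal) = 1 − 0.7639 = 0.2361.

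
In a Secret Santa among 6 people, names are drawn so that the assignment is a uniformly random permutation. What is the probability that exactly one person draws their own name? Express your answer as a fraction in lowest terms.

11/30

Choose which one is fixed: C(6,1) = 6 ways.
The remaining 5 must have no fixed point: D(5) = 44.
P = 6·44/720 = 11/30.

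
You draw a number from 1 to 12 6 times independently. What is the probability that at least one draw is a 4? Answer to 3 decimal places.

P(no draw is a 4) = (11/12)^6 ≈ 0.593.
P(at least one) = 1 − 0.593 = 0.407.

0.407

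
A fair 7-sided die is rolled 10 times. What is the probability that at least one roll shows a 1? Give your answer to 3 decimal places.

P(no roll shows a 1) = (6/7)^10 ≈ 0.214.
P(at least one) = 1 − 0.214 = 0.786.

0.786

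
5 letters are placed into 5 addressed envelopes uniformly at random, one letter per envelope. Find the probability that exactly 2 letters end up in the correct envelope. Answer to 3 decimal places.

0.167

Choose which 2 of the 5 are fixed: C(5,2) = 10 ways.
The remaining 3 must have no fixed point: D(3) = 2.
P = 10·2/120 = 1/6 ≈ 0.167.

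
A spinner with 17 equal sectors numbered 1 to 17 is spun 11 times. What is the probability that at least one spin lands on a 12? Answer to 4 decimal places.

0.4867

P(no spin lands on a 12) = (16/17)^11 ≈ 0.5133.
P(at least one) = 1 − 0.5133 = 0.4867.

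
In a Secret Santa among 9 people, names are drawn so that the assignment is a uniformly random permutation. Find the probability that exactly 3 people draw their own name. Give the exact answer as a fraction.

53/864

Choose which 3 of the 9 are fixed: C(9,3) = 84 ways.
The remaining 6 must have no fixed point: D(6) = 265.
P = 84·265/362880 = 53/864.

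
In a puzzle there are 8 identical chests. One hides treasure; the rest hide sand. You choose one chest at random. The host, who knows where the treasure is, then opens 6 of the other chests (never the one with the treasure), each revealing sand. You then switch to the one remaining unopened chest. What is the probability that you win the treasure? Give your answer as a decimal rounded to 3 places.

0.875

Your original chest holds the treasure with probability 1/8, so the other 7 collectively hold it with probability 7/8.
The host can always find 6 empty chests to open, so the reveals don't change that 7/8; it is now spread over the 1 remaining unopened chest.
P(win by switching) = (7/8) · (1/1) = 7/8 ≈ 0.875.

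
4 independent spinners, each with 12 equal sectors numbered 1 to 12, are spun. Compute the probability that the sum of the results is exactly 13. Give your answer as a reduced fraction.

There are 12^4 = 20736 equally likely outcomes.
The number of ordered 4-tuples from {1,…,12} summing to 13 is 220.
P(sum = 13) = 220/20736 = 55/5184.

55/5184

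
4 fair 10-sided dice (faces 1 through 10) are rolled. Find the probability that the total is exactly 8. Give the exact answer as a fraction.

There are 10^4 = 10000 equally likely outcomes.
The number of ordered 4-tuples from {1,…,10} summing to 8 is 35.
P(sum = 8) = 35/10000 = 7/2000.

7/2000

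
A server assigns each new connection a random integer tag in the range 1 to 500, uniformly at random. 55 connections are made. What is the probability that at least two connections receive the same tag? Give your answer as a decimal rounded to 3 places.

It's easier to compute the probability that all 55 are distinct.
P(all distinct) = 500/500 · 499/500 · ··· · 446/500 ≈ 0.046.
So the probability of at least one match is 1 − 0.046 = 0.954.

0.954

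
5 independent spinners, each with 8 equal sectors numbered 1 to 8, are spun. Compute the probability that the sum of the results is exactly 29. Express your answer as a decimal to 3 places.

There are 8^5 = 32768 equally likely outcomes.
The number of ordered 5-tuples from {1,…,8} summing to 29 is 1190.
P(sum = 29) = 1190/32768 = 595/16384 ≈ 0.036.

0.036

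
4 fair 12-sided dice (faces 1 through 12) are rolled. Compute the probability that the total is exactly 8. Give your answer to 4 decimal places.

There are 12^4 = 20736 equally likely outcomes.
The number of ordered 4-tuples from {1,…,12} summing to 8 is 35.
P(sum = 8) = 35/20736 ≈ 0.0017.

0.0017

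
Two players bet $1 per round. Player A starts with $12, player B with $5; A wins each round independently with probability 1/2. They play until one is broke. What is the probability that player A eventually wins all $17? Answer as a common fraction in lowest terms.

With a fair step, P(i) = ½P(i−1) + ½P(i+1) with P(0)=0, P(17)=1 has the linear solution P(i) = i/17.
P(12) = 12/17.

12/17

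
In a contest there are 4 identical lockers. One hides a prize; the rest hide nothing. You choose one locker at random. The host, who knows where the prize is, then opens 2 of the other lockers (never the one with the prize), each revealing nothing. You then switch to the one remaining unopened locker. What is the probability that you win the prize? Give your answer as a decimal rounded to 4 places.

Your original locker holds the prize with probability 1/4, so the other 3 collectively hold it with probability 3/4.
The host can always find 2 empty lockers to open, so the reveals don't change that 3/4; it is now spread over the 1 remaining unopened locker.
P(win by switching) = (3/4) · (1/1) = 3/4 ≈ 0.7500.

0.7500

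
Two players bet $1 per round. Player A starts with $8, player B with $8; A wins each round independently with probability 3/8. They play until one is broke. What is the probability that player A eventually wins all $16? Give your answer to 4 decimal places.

0.0165

Let r = q/p = (5/8)/(3/8) = 5/3. The recurrence P(i) = p·P(i+1) + q·P(i−1) with P(0)=0, P(16)=1 gives P(i) = (1 − r^i)/(1 − r^16).
P(8) = (1 − (5/3)^8) / (1 − (5/3)^16) = 6561/397186 ≈ 0.0165.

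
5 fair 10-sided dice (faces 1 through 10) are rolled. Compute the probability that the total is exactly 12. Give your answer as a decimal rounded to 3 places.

0.003

There are 10^5 = 100000 equally likely outcomes.
The number of ordered 5-tuples from {1,…,10} summing to 12 is 330.
P(sum = 12) = 330/100000 = 33/10000 ≈ 0.003.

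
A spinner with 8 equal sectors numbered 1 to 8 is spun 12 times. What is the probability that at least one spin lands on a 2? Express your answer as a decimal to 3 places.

0.799

P(no spin lands on a 2) = (7/8)^12 ≈ 0.201.
P(at least one) = 1 − 0.201 = 0.799.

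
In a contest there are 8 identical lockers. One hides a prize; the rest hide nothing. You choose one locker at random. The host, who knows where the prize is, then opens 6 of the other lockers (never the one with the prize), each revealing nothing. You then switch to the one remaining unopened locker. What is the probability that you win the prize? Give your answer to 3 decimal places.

Your original locker holds the prize with probability 1/8, so the other 7 collectively hold it with probability 7/8.
The host can always find 6 empty lockers to open, so the reveals don't change that 7/8; it is now spread over the 1 remaining unopened locker.
P(win by switching) = (7/8) · (1/1) = 7/8 ≈ 0.875.

0.875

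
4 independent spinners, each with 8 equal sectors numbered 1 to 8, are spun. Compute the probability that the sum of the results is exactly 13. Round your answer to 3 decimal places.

0.050

There are 8^4 = 4096 equally likely outcomes.
The number of ordered 4-tuples from {1,…,8} summing to 13 is 204.
P(sum = 13) = 204/4096 = 51/1024 ≈ 0.050.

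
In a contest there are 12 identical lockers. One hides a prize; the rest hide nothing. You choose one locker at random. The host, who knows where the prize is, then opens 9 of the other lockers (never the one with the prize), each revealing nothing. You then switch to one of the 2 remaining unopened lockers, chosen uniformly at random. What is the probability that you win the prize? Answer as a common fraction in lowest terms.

11/24

Your original locker holds the prize with probability 1/12, so the other 11 collectively hold it with probability 11/12.
The host can always find 9 empty lockers to open, so the reveals don't change that 11/12; it is now spread over the 2 remaining unopened lockers.
P(win by switching) = (11/12) · (1/2) = 11/24.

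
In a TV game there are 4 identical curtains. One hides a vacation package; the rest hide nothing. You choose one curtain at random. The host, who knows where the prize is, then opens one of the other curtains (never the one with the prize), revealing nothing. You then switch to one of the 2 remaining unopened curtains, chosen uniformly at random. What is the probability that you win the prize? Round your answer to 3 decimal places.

0.375

Your original curtain holds the prize with probability 1/4, so the other 3 collectively hold it with probability 3/4.
The host can always find an empty curtain to open, so this doesn't change that 3/4; it is now spread over the 2 remaining unopened curtains.
P(win by switching) = (3/4) · (1/2) = 3/8 ≈ 0.375.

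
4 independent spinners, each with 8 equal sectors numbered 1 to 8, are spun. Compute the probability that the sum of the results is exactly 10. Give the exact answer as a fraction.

There are 8^4 = 4096 equally likely outcomes.
The number of ordered 4-tuples from {1,…,8} summing to 10 is 84.
P(sum = 10) = 84/4096 = 21/1024.

21/1024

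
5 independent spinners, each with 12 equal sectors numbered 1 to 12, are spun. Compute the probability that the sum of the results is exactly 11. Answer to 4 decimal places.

0.0008

There are 12^5 = 248832 equally likely outcomes.
The number of ordered 5-tuples from {1,…,12} summing to 11 is 210.
P(sum = 11) = 210/248832 = 35/41472 ≈ 0.0008.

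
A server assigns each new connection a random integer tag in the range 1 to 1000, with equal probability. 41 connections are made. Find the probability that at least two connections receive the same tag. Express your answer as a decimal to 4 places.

0.5645

It's easier to compute the probability that all 41 are distinct.
P(all distinct) = 1000/1000 · 999/1000 · ··· · 960/1000 ≈ 0.4355.
So the probability of at least one match is 1 − 0.4355 = 0.5645.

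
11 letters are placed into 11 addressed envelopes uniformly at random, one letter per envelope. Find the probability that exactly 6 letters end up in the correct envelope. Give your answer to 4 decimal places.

Choose which 6 of the 11 are fixed: C(11,6) = 462 ways.
The remaining 5 must have no fixed point: D(5) = 44.
P = 462·44/39916800 = 11/21600 ≈ 0.0005.

0.0005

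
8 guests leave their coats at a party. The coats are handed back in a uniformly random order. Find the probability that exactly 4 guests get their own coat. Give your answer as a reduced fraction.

1/64

Choose which 4 of the 8 are fixed: C(8,4) = 70 ways.
The remaining 4 must have no fixed point: D(4) = 9.
P = 70·9/40320 = 1/64.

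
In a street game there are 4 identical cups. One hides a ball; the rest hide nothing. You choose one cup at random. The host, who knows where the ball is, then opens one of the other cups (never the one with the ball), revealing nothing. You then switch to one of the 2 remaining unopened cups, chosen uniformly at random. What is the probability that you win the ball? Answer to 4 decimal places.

0.3750

Your original cup holds the ball with probability 1/4, so the other 3 collectively hold it with probability 3/4.
The host can always find an empty cup to open, so this doesn't change that 3/4; it is now spread over the 2 remaining unopened cups.
P(win by switching) = (3/4) · (1/2) = 3/8 ≈ 0.3750.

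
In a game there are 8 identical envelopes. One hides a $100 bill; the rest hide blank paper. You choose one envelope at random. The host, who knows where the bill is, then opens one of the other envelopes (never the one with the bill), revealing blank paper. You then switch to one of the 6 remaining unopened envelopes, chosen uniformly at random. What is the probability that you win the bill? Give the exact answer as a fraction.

Your original envelope holds the bill with probability 1/8, so the other 7 collectively hold it with probability 7/8.
The host can always find an empty envelope to open, so this doesn't change that 7/8; it is now spread over the 6 remaining unopened envelopes.
P(win by switching) = (7/8) · (1/6) = 7/48.

7/48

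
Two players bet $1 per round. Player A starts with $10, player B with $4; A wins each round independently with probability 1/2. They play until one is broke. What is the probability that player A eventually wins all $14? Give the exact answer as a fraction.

5/7

With a fair step, P(i) = ½P(i−1) + ½P(i+1) with P(0)=0, P(14)=1 has the linear solution P(i) = i/14.
P(10) = 10/14 = 5/7.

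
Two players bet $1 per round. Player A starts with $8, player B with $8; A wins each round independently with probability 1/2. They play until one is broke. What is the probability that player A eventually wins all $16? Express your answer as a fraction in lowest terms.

1/2

With a fair step, P(i) = ½P(i−1) + ½P(i+1) with P(0)=0, P(16)=1 has the linear solution P(i) = i/16.
P(8) = 8/16 = 1/2.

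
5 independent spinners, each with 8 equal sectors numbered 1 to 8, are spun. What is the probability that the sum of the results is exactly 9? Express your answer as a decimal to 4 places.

0.0021

There are 8^5 = 32768 equally likely outcomes.
The number of ordered 5-tuples from {1,…,8} summing to 9 is 70.
P(sum = 9) = 70/32768 = 35/16384 ≈ 0.0021.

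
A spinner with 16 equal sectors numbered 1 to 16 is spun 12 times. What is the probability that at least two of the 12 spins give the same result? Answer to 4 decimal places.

0.9969

P(all 12 different) = 16/16 · 15/16 · ··· · 5/16 ≈ 0.0031.
P(at least two equal) = 1 − 0.0031 = 0.9969.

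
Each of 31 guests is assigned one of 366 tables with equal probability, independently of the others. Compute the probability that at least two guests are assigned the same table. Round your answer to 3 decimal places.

0.729

It's easier to compute the probability that all 31 are distinct.
P(all distinct) = 366/366 · 365/366 · ··· · 336/366 ≈ 0.271.
So the probability of at least one match is 1 − 0.271 = 0.729.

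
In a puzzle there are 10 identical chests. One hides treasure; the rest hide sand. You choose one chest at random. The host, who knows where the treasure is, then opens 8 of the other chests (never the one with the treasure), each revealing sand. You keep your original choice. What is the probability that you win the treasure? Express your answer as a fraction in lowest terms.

The host can always open 8 empty chests regardless of your choice, so the reveals give no information about your original chest.
P(win by staying) = 1/10.

1/10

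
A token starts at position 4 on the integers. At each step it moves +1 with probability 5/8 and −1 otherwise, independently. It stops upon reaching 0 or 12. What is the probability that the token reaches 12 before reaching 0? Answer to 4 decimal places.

Let r = q/p = (3/8)/(5/8) = 3/5. The recurrence P(i) = p·P(i+1) + q·P(i−1) with P(0)=0, P(12)=1 gives P(i) = (1 − r^i)/(1 − r^12).
P(4) = (1 − (3/5)^4) / (1 − (3/5)^12) = 390625/447811 ≈ 0.8723.

0.8723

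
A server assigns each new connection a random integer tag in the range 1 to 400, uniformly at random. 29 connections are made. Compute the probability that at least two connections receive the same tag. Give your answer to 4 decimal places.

It's easier to compute the probability that all 29 are distinct.
P(all distinct) = 400/400 · 399/400 · ··· · 372/400 ≈ 0.3535.
So the probability of at least one match is 1 − 0.3535 = 0.6465.

0.6465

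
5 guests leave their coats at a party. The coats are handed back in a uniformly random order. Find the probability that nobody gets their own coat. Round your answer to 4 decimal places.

This is the derangement probability: permutations of 5 with no fixed point.
D(5) = 5! · (1 − 1/1! + 1/2! − ··· + (−1)^5/5!) = 44.
P = 44/120 = 11/30 ≈ 0.3667.

0.3667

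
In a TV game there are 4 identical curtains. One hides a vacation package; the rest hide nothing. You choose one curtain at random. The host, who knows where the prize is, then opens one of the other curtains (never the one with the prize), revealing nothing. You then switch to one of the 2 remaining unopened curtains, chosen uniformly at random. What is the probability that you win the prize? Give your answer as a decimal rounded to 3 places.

Your original curtain holds the prize with probability 1/4, so the other 3 collectively hold it with probability 3/4.
The host can always find an empty curtain to open, so this doesn't change that 3/4; it is now spread over the 2 remaining unopened curtains.
P(win by switching) = (3/4) · (1/2) = 3/8 ≈ 0.375.

0.375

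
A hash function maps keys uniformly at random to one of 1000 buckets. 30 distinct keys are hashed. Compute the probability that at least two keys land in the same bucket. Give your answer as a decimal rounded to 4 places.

0.3555

It's easier to compute the probability that all 30 are distinct.
P(all distinct) = 1000/1000 · 999/1000 · ··· · 971/1000 ≈ 0.6445.
So the probability of at least one match is 1 − 0.6445 = 0.3555.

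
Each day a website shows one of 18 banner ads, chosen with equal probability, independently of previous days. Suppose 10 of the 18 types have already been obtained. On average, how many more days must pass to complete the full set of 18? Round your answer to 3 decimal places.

Starting from 10 distinct types, each trial gives a new one with probability (18−i)/18 when i types are held, so the wait for the next new type is 18/(18−i).
E = 18/8 + 18/7 + 18/6 + 18/5 + 18/4 + 18/3 + 18/2 + 18/1 = 6849/140 ≈ 48.921.

48.921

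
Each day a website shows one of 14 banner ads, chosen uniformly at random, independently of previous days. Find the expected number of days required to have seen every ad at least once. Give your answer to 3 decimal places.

After i distinct types are collected, each trial gives a new one with probability (14−i)/14, so the expected wait for the next new type is 14/(14−i).
E = 14/14 + 14/13 + 14/12 + 14/11 + 14/10 + 14/9 + 14/8 + 14/7 + 14/6 + 14/5 + 14/4 + 14/3 + 14/2 + 14/1 = 1171733/25740 ≈ 45.522.

45.522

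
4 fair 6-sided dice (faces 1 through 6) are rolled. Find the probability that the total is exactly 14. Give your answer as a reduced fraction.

73/648

There are 6^4 = 1296 equally likely outcomes.
The number of ordered 4-tuples from {1,…,6} summing to 14 is 146.
P(sum = 14) = 146/1296 = 73/648.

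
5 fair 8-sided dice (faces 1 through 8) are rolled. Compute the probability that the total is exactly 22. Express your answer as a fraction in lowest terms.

615/8192

There are 8^5 = 32768 equally likely outcomes.
The number of ordered 5-tuples from {1,…,8} summing to 22 is 2460.
P(sum = 22) = 2460/32768 = 615/8192.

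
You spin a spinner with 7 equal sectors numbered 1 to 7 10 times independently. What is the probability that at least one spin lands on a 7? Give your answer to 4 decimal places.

0.7859

P(no spin lands on a 7) = (6/7)^10 ≈ 0.2141.
P(at least one) = 1 − 0.2141 = 0.7859.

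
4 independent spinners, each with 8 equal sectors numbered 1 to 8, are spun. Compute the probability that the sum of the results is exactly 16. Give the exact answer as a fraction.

There are 8^4 = 4096 equally likely outcomes.
The number of ordered 4-tuples from {1,…,8} summing to 16 is 315.
P(sum = 16) = 315/4096.

315/4096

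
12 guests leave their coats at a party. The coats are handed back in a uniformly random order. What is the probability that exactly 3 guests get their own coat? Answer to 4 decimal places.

Choose which 3 of the 12 are fixed: C(12,3) = 220 ways.
The remaining 9 must have no fixed point: D(9) = 133496.
P = 220·133496/479001600 = 16687/272160 ≈ 0.0613.

0.0613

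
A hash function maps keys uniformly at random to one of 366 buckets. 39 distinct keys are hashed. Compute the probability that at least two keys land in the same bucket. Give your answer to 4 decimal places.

It's easier to compute the probability that all 39 are distinct.
P(all distinct) = 366/366 · 365/366 · ··· · 328/366 ≈ 0.1225.
So the probability of at least one match is 1 − 0.1225 = 0.8775.

0.8775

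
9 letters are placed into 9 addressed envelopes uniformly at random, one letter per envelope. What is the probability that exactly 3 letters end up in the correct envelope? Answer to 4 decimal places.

0.0613

Choose which 3 of the 9 are fixed: C(9,3) = 84 ways.
The remaining 6 must have no fixed point: D(6) = 265.
P = 84·265/362880 = 53/864 ≈ 0.0613.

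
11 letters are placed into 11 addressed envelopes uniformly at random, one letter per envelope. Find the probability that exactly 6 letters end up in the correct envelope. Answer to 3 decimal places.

0.001

Choose which 6 of the 11 are fixed: C(11,6) = 462 ways.
The remaining 5 must have no fixed point: D(5) = 44.
P = 462·44/39916800 = 11/21600 ≈ 0.001.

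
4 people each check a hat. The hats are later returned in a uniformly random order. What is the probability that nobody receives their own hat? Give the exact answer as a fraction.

3/8

This is the derangement probability: permutations of 4 with no fixed point.
D(4) = 4! · (1 − 1/1! + 1/2! − ··· + (−1)^4/4!) = 9.
P = 9/24 = 3/8.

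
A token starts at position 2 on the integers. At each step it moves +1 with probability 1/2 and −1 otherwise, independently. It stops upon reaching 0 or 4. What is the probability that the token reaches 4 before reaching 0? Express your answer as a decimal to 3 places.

0.500

With a fair step, P(i) = ½P(i−1) + ½P(i+1) with P(0)=0, P(4)=1 has the linear solution P(i) = i/4.
P(2) = 2/4 = 1/2 ≈ 0.500.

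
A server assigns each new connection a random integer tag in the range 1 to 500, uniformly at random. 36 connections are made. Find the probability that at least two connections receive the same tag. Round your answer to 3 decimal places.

It's easier to compute the probability that all 36 are distinct.
P(all distinct) = 500/500 · 499/500 · ··· · 465/500 ≈ 0.275.
So the probability of at least one match is 1 − 0.275 = 0.725.

0.725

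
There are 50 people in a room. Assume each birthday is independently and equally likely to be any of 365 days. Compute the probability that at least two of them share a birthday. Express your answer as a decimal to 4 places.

It's easier to compute the probability that all 50 are distinct.
P(all distinct) = 365/365 · 364/365 · ··· · 316/365 ≈ 0.0296.
So the probability of at least one match is 1 − 0.0296 = 0.9704.

0.9704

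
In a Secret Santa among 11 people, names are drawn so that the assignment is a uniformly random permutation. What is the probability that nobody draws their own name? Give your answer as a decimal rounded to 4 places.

0.3679

This is the derangement probability: permutations of 11 with no fixed point.
D(11) = 11! · (1 − 1/1! + 1/2! − ··· + (−1)^11/11!) = 14684570.
P = 14684570/39916800 = 1468457/3991680 ≈ 0.3679.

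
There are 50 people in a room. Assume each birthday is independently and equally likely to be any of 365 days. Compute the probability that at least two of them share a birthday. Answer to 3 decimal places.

It's easier to compute the probability that all 50 are distinct.
P(all distinct) = 365/365 · 364/365 · ··· · 316/365 ≈ 0.030.
So the probability of at least one match is 1 − 0.030 = 0.970.

0.970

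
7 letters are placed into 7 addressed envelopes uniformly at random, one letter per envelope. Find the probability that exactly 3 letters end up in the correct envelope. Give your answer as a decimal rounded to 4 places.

0.0625

Choose which 3 of the 7 are fixed: C(7,3) = 35 ways.
The remaining 4 must have no fixed point: D(4) = 9.
P = 35·9/5040 = 1/16 ≈ 0.0625.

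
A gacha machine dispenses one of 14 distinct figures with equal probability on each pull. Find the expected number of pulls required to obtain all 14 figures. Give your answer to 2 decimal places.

After i distinct types are collected, each trial gives a new one with probability (14−i)/14, so the expected wait for the next new type is 14/(14−i).
E = 14/14 + 14/13 + 14/12 + 14/11 + 14/10 + 14/9 + 14/8 + 14/7 + 14/6 + 14/5 + 14/4 + 14/3 + 14/2 + 14/1 = 1171733/25740 ≈ 45.52.

45.52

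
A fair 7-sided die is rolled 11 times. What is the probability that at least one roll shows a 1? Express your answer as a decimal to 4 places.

P(no roll shows a 1) = (6/7)^11 ≈ 0.1835.
P(at least one) = 1 − 0.1835 = 0.8165.

0.8165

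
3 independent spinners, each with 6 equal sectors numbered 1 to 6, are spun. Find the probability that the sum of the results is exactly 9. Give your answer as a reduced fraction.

25/216

There are 6^3 = 216 equally likely outcomes.
The number of ordered 3-tuples from {1,…,6} summing to 9 is 25.
P(sum = 9) = 25/216.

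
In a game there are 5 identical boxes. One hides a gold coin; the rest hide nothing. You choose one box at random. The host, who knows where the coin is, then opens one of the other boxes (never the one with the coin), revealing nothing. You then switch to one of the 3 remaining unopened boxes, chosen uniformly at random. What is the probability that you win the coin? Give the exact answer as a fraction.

4/15

Your original box holds the coin with probability 1/5, so the other 4 collectively hold it with probability 4/5.
The host can always find an empty box to open, so this doesn't change that 4/5; it is now spread over the 3 remaining unopened boxes.
P(win by switching) = (4/5) · (1/3) = 4/15.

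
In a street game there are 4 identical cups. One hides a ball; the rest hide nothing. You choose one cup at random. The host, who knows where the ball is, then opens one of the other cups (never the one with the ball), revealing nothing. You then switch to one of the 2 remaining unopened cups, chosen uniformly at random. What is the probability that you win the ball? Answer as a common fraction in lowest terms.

Your original cup holds the ball with probability 1/4, so the other 3 collectively hold it with probability 3/4.
The host can always find an empty cup to open, so this doesn't change that 3/4; it is now spread over the 2 remaining unopened cups.
P(win by switching) = (3/4) · (1/2) = 3/8.

3/8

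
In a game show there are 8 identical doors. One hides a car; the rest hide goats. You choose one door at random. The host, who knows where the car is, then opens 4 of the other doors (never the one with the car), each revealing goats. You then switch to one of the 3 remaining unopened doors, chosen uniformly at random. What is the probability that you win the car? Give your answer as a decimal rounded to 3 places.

Your original door holds the car with probability 1/8, so the other 7 collectively hold it with probability 7/8.
The host can always find 4 empty doors to open, so the reveals don't change that 7/8; it is now spread over the 3 remaining unopened doors.
P(win by switching) = (7/8) · (1/3) = 7/24 ≈ 0.292.

0.292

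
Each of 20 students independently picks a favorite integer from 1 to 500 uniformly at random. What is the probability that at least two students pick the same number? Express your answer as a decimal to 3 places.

It's easier to compute the probability that all 20 are distinct.
P(all distinct) = 500/500 · 499/500 · ··· · 481/500 ≈ 0.680.
So the probability of at least one match is 1 − 0.680 = 0.320.

0.320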